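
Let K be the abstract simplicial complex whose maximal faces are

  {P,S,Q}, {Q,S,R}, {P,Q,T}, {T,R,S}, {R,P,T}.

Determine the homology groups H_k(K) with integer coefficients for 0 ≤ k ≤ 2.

Fix the vertex order P < Q < R < S < T and write every simplex with vertices in increasing order. Then dim K = 2 and the simplices of K are:

  0-simplices (5): P, Q, R, S, T
  1-simplices (10): PQ, PR, PS, PT, QR, QS, QT, RS, RT, ST
  2-simplices (5): PQS, PQT, PRT, QRS, RST

so the chain groups are C_0 ≅ Z^5, C_1 ≅ Z^10, C_2 ≅ Z^5.

The boundary map ∂_1: C_1 → C_0 maps an edge to its endpoints' difference, ∂[p,q] = q − p. For instance
  ∂PS = S − P.
The 5×10 boundary matrix has rank 4 and Smith normal form diag(1,1,1,1).

∂_2: C_2 → C_1 acts by ∂[p,q,r] = [q,r] − [p,r] + [p,q]. For instance
  ∂QRS = RS − QS + QR,
  ∂PRT = RT − PT + PR.
This gives a 10×5 integer matrix of rank 5; reducing to Smith normal form yields diagonal entries (1,1,1,1,1).

Computing H_k = (kernel of ∂_k) / (image of ∂_{k+1}):

  H_0: rank C_0 − rank ∂_1 = 5 − 4 = 1, and the invariant factors of ∂_1 are all 1, so H_0 = Z.
  H_1: rank ker ∂_1 − rank ∂_2 = (10 − 4) − 5 = 1, and the invariant factors of ∂_2 are all 1, so H_1 = Z.
  H_2: rank ker ∂_2 − rank ∂_3 = (5 − 5) − 0 = 0, and there is no ∂_3, so H_2 = 0.

H_0 ≅ Z,  H_1 ≅ Z,  H_2 = 0.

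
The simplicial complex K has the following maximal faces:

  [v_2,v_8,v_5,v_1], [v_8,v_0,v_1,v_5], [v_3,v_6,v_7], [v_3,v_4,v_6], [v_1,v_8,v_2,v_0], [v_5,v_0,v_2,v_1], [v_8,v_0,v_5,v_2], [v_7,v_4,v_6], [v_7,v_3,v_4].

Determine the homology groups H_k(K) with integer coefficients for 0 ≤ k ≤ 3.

H_0 ≅ Z^2,  H_1 = 0,  H_2 ≅ Z,  H_3 ≅ Z.

Order the vertices as v_0 < v_1 < v_2 < v_3 < v_4 < v_5 < v_6 < v_7 < v_8. Listing each simplex with vertices in this order, K has dimension 3 with simplices:

  0-simplices (9): [v_0], [v_1], [v_2], [v_3], [v_4], [v_5], [v_6], [v_7], [v_8]
  1-simplices (16): (16 of them)
  2-simplices (14): (14 of them)
  3-simplices (5): [v_0,v_1,v_2,v_5], [v_0,v_1,v_2,v_8], [v_0,v_1,v_5,v_8], [v_0,v_2,v_5,v_8], [v_1,v_2,v_5,v_8]

so the chain groups are C_0 ≅ Z^9, C_1 ≅ Z^16, C_2 ≅ Z^14, C_3 ≅ Z^5.

The boundary map ∂_1: C_1 → C_0 maps an edge to its endpoints' difference, ∂[p,q] = q − p. For instance
  ∂[v_6,v_7] = [v_7] − [v_6].
This gives a 9×16 integer matrix of rank 7; reducing to Smith normal form yields diagonal entries (1,1,1,1,1,1,1).

The boundary map ∂_2: C_2 → C_1 sends each 2-simplex [p,q,r] to [q,r] − [p,r] + [p,q]. For instance
  ∂[v_1,v_2,v_8] = [v_2,v_8] − [v_1,v_8] + [v_1,v_2],
  ∂[v_4,v_6,v_7] = [v_6,v_7] − [v_4,v_7] + [v_4,v_6].
The resulting 16×14 matrix has rank 9, and its Smith normal form has invariant factors (1,1,1,1,1,1,1,1,1).

∂_3: C_3 → C_2 sends each 3-simplex σ to the alternating sum Σ_i (−1)^i (σ with its i-th vertex removed). For instance
  ∂[v_0,v_1,v_5,v_8] = [v_1,v_5,v_8] − [v_0,v_5,v_8] + [v_0,v_1,v_8] − [v_0,v_1,v_5],
  ∂[v_1,v_2,v_5,v_8] = [v_2,v_5,v_8] − [v_1,v_5,v_8] + [v_1,v_2,v_8] − [v_1,v_2,v_5].
The resulting 14×5 matrix has rank 4, and its Smith normal form has invariant factors (1,1,1,1).

Computing H_k = (kernel of ∂_k) / (image of ∂_{k+1}):

  H_0: rank C_0 − rank ∂_1 = 9 − 7 = 2, and the invariant factors of ∂_1 are all 1, so H_0 ≅ Z^2.
  H_1: rank ker ∂_1 − rank ∂_2 = (16 − 7) − 9 = 0, and the invariant factors of ∂_2 are all 1, so H_1 ≅ 0.
  H_2: rank ker ∂_2 − rank ∂_3 = (14 − 9) − 4 = 1, and the invariant factors of ∂_3 are all 1, so H_2 ≅ Z.
  H_3: rank ker ∂_3 − rank ∂_4 = (5 − 4) − 0 = 1, and there is no ∂_4, so H_3 ≅ Z.

(K is a triangulation of the disjoint union of the 3-sphere S^3 and the 2-sphere S^2.)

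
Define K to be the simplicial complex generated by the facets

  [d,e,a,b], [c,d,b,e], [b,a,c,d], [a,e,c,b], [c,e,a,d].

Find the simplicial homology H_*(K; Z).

H_0 ≅ Z,  H_1 = 0,  H_2 = 0,  H_3 ≅ Z.

We work with the vertex ordering a < b < c < d < e. The simplices of K, each written with vertices in increasing order, are:

  0-simplices (5): a, b, c, d, e
  1-simplices (10): ab, ac, ad, ae, bc, bd, be, cd, ce, de
  2-simplices (10): abc, abd, abe, acd, ace, ade, bcd, bce, bde, cde
  3-simplices (5): abcd, abce, abde, acde, bcde

Hence C_0 ≅ Z^5, C_1 ≅ Z^10, C_2 ≅ Z^10, C_3 ≅ Z^5.

Boundary ∂_1: C_1 → C_0 maps an edge to its endpoints' difference, ∂[p,q] = q − p. For instance
  ∂de = e − d.
This gives a 5×10 integer matrix of rank 4; reducing to Smith normal form yields diagonal entries (1,1,1,1).

∂_2: C_2 → C_1 sends each 2-simplex [p,q,r] to [q,r] − [p,r] + [p,q]. For instance
  ∂ace = ce − ae + ac,
  ∂cde = de − ce + cd.
The resulting 10×10 matrix has rank 6, and its Smith normal form has invariant factors (1,1,1,1,1,1).

The boundary map ∂_3: C_3 → C_2 sends each 3-simplex σ to the alternating sum Σ_i (−1)^i (σ with its i-th vertex removed). For instance
  ∂abcd = bcd − acd + abd − abc,
  ∂acde = cde − ade + ace − acd.
The 10×5 boundary matrix has rank 4 and Smith normal form diag(1,1,1,1).

Computing H_k = (kernel of ∂_k) / (image of ∂_{k+1}):

  H_0: rank C_0 − rank ∂_1 = 5 − 4 = 1, and the invariant factors of ∂_1 are all 1, so H_0 ≅ Z.
  H_1: rank ker ∂_1 − rank ∂_2 = (10 − 4) − 6 = 0, and the invariant factors of ∂_2 are all 1, so H_1 ≅ 0.
  H_2: rank ker ∂_2 − rank ∂_3 = (10 − 6) − 4 = 0, and the invariant factors of ∂_3 are all 1, so H_2 ≅ 0.
  H_3: rank ker ∂_3 − rank ∂_4 = (5 − 4) − 0 = 1, and there is no ∂_4, so H_3 ≅ Z.

As a check, the Euler characteristic is 5 − 10 + 10 − 5 = 0, which agrees with 1 − 0 + 0 − 1 = 0.
(K is a triangulation of the 3-sphere S^3.)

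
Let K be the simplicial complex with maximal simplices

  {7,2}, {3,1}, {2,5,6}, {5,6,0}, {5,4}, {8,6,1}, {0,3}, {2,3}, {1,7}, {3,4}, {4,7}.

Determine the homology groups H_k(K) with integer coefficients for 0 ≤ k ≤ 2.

H_0 = Z,  H_1 = Z^5,  H_2 = 0.

K has 9 vertices, 16 edges, 3 triangles.
rank ∂_0 = 0, rank ∂_1 = 8 ⇒ b_0 = 9 − 0 − 8 = 1; all invariant factors of ∂_1 are 1 so no torsion. So H_0 = Z.
rank ∂_1 = 8, rank ∂_2 = 3 ⇒ b_1 = 16 − 8 − 3 = 5; all invariant factors of ∂_2 are 1 so no torsion. So H_1 = Z^5.
rank ∂_2 = 3, rank ∂_3 = 0 ⇒ b_2 = 3 − 3 − 0 = 0. So H_2 = 0.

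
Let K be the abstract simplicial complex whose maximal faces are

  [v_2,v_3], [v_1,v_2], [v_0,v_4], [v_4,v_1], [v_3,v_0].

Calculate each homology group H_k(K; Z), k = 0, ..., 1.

Take the total order v_0 < v_1 < v_2 < v_3 < v_4 on the vertex set. Then K (dimension 1) consists of the simplices:

  0-simplices (5): [v_0], [v_1], [v_2], [v_3], [v_4]
  1-simplices (5): [v_0,v_3], [v_0,v_4], [v_1,v_2], [v_1,v_4], [v_2,v_3]

Hence C_0 ≅ Z^5, C_1 ≅ Z^5.

∂_1: C_1 → C_0 is given by ∂[p,q] = [q] − [p]. For instance
  ∂[v_2,v_3] = [v_3] − [v_2].
The resulting 5×5 matrix has rank 4, and its Smith normal form has invariant factors (1,1,1,1).

Now H_k = ker ∂_k / im ∂_{k+1}, so:

  H_0: rank C_0 − rank ∂_1 = 5 − 4 = 1, and the invariant factors of ∂_1 are all 1, so H_0 = Z.
  H_1: rank ker ∂_1 − rank ∂_2 = (5 − 4) − 0 = 1, and there is no ∂_2, so H_1 = Z.

H_0 ≅ Z,  H_1 ≅ Z.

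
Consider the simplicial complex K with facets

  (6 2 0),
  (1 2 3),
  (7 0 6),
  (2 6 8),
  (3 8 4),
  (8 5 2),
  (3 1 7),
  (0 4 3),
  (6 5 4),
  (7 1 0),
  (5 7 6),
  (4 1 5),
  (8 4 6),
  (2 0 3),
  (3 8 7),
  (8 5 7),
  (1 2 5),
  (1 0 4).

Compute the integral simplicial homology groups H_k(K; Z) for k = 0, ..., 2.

We work with the vertex ordering 0 < 1 < 2 < 3 < 4 < 5 < 6 < 7 < 8. The simplices of K, each written with vertices in increasing order, are:

  0-simplices (9): [0], [1], [2], [3], [4], [5], [6], [7], [8]
  1-simplices (27): (27 of them)
  2-simplices (18): [0,1,4], [0,1,7], [0,2,3], [0,2,6], [0,3,4], [0,6,7], [1,2,3], [1,2,5], [1,3,7], [1,4,5], [2,5,8], [2,6,8], [3,4,8], [3,7,8], [4,5,6], [4,6,8], [5,6,7], [5,7,8]

so the chain groups are C_0 ≅ Z^9, C_1 ≅ Z^27, C_2 ≅ Z^18.

Boundary ∂_1: C_1 → C_0 is given by ∂[p,q] = [q] − [p]. For instance
  ∂[5,7] = [7] − [5].
As a 9×27 matrix over Z this has rank 8, with invariant factors (1,1,1,1,1,1,1,1).

∂_2: C_2 → C_1 maps a triangle to the signed sum of its edges. For instance
  ∂[0,2,3] = [2,3] − [0,3] + [0,2],
  ∂[1,2,3] = [2,3] − [1,3] + [1,2].
The 27×18 boundary matrix has rank 18 and Smith normal form diag(1,1,1,1,1,1,1,1,1,1,1,1,1,1,1,1,1,2).

Now H_k = ker ∂_k / im ∂_{k+1}, so:

  H_0: rank C_0 − rank ∂_1 = 9 − 8 = 1, and the invariant factors of ∂_1 are all 1, so H_0 ≅ Z.
  H_1: rank ker ∂_1 − rank ∂_2 = (27 − 8) − 18 = 1, and ∂_2 has invariant factor 2 > 1, so H_1 ≅ Z ⊕ Z/2Z.
  H_2: rank ker ∂_2 − rank ∂_3 = (18 − 18) − 0 = 0, and there is no ∂_3, so H_2 ≅ 0.

H_0 ≅ Z,  H_1 ≅ Z ⊕ Z/2Z,  H_2 = 0.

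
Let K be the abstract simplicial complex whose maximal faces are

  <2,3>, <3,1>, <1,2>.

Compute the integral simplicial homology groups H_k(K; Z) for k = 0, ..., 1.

H_0 = Z,  H_1 = Z.

Take the total order 1 < 2 < 3 on the vertex set. Then K (dimension 1) consists of the simplices:

  0-simplices (3): [1], [2], [3]
  1-simplices (3): [1,2], [1,3], [2,3]

giving chain groups C_0 ≅ Z^3, C_1 ≅ Z^3.

The boundary map ∂_1: C_1 → C_0 sends each edge [p,q] (with p < q) to q − p. For instance
  ∂[1,2] = [2] − [1].
This gives a 3×3 integer matrix of rank 2; reducing to Smith normal form yields diagonal entries (1,1).

Now H_k = ker ∂_k / im ∂_{k+1}, so:

  H_0: rank C_0 − rank ∂_1 = 3 − 2 = 1, and the invariant factors of ∂_1 are all 1, so H_0 ≅ Z.
  H_1: rank ker ∂_1 − rank ∂_2 = (3 − 2) − 0 = 1, and there is no ∂_2, so H_1 ≅ Z.

As a check, the Euler characteristic is 3 − 3 = 0, which agrees with 1 − 1 = 0.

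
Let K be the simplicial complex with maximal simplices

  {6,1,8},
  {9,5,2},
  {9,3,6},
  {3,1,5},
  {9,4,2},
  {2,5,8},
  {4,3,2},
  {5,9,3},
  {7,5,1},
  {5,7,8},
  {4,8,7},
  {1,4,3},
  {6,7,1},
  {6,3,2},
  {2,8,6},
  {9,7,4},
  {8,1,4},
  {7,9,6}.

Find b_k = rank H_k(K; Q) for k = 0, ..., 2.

Fix the vertex order 1 < 2 < 3 < 4 < 5 < 6 < 7 < 8 < 9 and write every simplex with vertices in increasing order. Then dim K = 2 and the simplices of K are:

  0-simplices (9): [1], [2], [3], [4], [5], [6], [7], [8], [9]
  1-simplices (27): (27 of them)
  2-simplices (18): [1,3,4], [1,3,5], [1,4,8], [1,5,7], [1,6,7], [1,6,8], [2,3,4], [2,3,6], [2,4,9], [2,5,8], [2,5,9], [2,6,8], [3,5,9], [3,6,9], [4,7,8], [4,7,9], [5,7,8], [6,7,9]

giving chain groups C_0 ≅ Z^9, C_1 ≅ Z^27, C_2 ≅ Z^18.

∂_1: C_1 → C_0 sends each edge [p,q] (with p < q) to q − p.
The resulting 9×27 matrix has rank 8, and its Smith normal form has invariant factors (1,1,1,1,1,1,1,1).

The boundary map ∂_2: C_2 → C_1 acts by ∂[p,q,r] = [q,r] − [p,r] + [p,q]. For instance
  ∂[3,6,9] = [6,9] − [3,9] + [3,6],
  ∂[2,4,9] = [4,9] − [2,9] + [2,4].
This gives a 27×18 integer matrix of rank 18; reducing to Smith normal form yields diagonal entries (1,1,1,1,1,1,1,1,1,1,1,1,1,1,1,1,1,2).

Now H_k = ker ∂_k / im ∂_{k+1}, so:

  H_0: rank C_0 − rank ∂_1 = 9 − 8 = 1, and the invariant factors of ∂_1 are all 1, so H_0 ≅ Z.
  H_1: rank ker ∂_1 − rank ∂_2 = (27 − 8) − 18 = 1, and ∂_2 has invariant factor 2 > 1, so H_1 ≅ Z ⊕ Z/2Z.
  H_2: rank ker ∂_2 − rank ∂_3 = (18 − 18) − 0 = 0, and there is no ∂_3, so H_2 ≅ 0.

Hence the Betti numbers are b_0 = 1, b_1 = 1, b_2 = 0.

b_0 = 1, b_1 = 1, b_2 = 0.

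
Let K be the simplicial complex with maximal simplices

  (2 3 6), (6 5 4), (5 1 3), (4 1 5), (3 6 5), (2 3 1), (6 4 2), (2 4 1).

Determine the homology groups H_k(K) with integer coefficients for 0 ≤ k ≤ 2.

Order the vertices as 1 < 2 < 3 < 4 < 5 < 6. Listing each simplex with vertices in this order, K has dimension 2 with simplices:

  0-simplices (6): [1], [2], [3], [4], [5], [6]
  1-simplices (12): [1,2], [1,3], [1,4], [1,5], [2,3], [2,4], [2,6], [3,5], [3,6], [4,5], [4,6], [5,6]
  2-simplices (8): [1,2,3], [1,2,4], [1,3,5], [1,4,5], [2,3,6], [2,4,6], [3,5,6], [4,5,6]

so the chain groups are C_0 ≅ Z^6, C_1 ≅ Z^12, C_2 ≅ Z^8.

The boundary map ∂_1: C_1 → C_0 maps an edge to its endpoints' difference, ∂[p,q] = q − p.
The resulting 6×12 matrix has rank 5, and its Smith normal form has invariant factors (1,1,1,1,1).

Boundary ∂_2: C_2 → C_1 sends each 2-simplex [p,q,r] to [q,r] − [p,r] + [p,q]. For instance
  ∂[1,2,3] = [2,3] − [1,3] + [1,2],
  ∂[3,5,6] = [5,6] − [3,6] + [3,5].
The resulting 12×8 matrix has rank 7, and its Smith normal form has invariant factors (1,1,1,1,1,1,1).

Computing H_k = (kernel of ∂_k) / (image of ∂_{k+1}):

  H_0: rank C_0 − rank ∂_1 = 6 − 5 = 1, and the invariant factors of ∂_1 are all 1, so H_0 = Z.
  H_1: rank ker ∂_1 − rank ∂_2 = (12 − 5) − 7 = 0, and the invariant factors of ∂_2 are all 1, so H_1 = 0.
  H_2: rank ker ∂_2 − rank ∂_3 = (8 − 7) − 0 = 1, and there is no ∂_3, so H_2 = Z.

As a check, the Euler characteristic is 6 − 12 + 8 = 2, which agrees with 1 − 0 + 1 = 2.

H_0 = Z,  H_1 = 0,  H_2 = Z.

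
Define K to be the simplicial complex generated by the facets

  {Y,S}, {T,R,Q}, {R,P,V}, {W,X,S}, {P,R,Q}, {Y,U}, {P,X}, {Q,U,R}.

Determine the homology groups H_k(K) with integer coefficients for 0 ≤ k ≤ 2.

We work with the vertex ordering P < Q < R < S < T < U < V < W < X < Y. The simplices of K, each written with vertices in increasing order, are:

  0-simplices (10): P, Q, R, S, T, U, V, W, X, Y
  1-simplices (15): PQ, PR, PV, PX, QR, QT, QU, RT, RU, RV, SW, SX, SY, UY, WX
  2-simplices (5): PQR, PRV, QRT, QRU, SWX

Hence C_0 ≅ Z^10, C_1 ≅ Z^15, C_2 ≅ Z^5.

Boundary ∂_1: C_1 → C_0 maps an edge to its endpoints' difference, ∂[p,q] = q − p. For instance
  ∂WX = X − W.
The 10×15 boundary matrix has rank 9 and Smith normal form diag(1,1,1,1,1,1,1,1,1).

∂_2: C_2 → C_1 maps a triangle to the signed sum of its edges. For instance
  ∂SWX = WX − SX + SW,
  ∂PQR = QR − PR + PQ.
The resulting 15×5 matrix has rank 5, and its Smith normal form has invariant factors (1,1,1,1,1).

From H_k ≅ ker(∂_k) / im(∂_{k+1}) we obtain:

  H_0: rank C_0 − rank ∂_1 = 10 − 9 = 1, and the invariant factors of ∂_1 are all 1, so H_0 = Z.
  H_1: rank ker ∂_1 − rank ∂_2 = (15 − 9) − 5 = 1, and the invariant factors of ∂_2 are all 1, so H_1 = Z.
  H_2: rank ker ∂_2 − rank ∂_3 = (5 − 5) − 0 = 0, and there is no ∂_3, so H_2 = 0.

H_0 ≅ Z,  H_1 ≅ Z,  H_2 = 0.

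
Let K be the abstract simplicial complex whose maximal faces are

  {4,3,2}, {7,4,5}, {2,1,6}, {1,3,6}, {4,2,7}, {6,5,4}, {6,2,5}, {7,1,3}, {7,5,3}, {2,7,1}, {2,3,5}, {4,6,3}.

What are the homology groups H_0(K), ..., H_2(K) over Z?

We work with the vertex ordering 1 < 2 < 3 < 4 < 5 < 6 < 7. The simplices of K, each written with vertices in increasing order, are:

  0-simplices (7): [1], [2], [3], [4], [5], [6], [7]
  1-simplices (18): [1,2], [1,3], [1,6], [1,7], [2,3], [2,4], [2,5], [2,6], [2,7], [3,4], [3,5], [3,6], [3,7], [4,5], [4,6], [4,7], [5,6], [5,7]
  2-simplices (12): [1,2,6], [1,2,7], [1,3,6], [1,3,7], [2,3,4], [2,3,5], [2,4,7], [2,5,6], [3,4,6], [3,5,7], [4,5,6], [4,5,7]

so the chain groups are C_0 ≅ Z^7, C_1 ≅ Z^18, C_2 ≅ Z^12.

∂_1: C_1 → C_0 maps an edge to its endpoints' difference, ∂[p,q] = q − p. For instance
  ∂[3,4] = [4] − [3].
As a 7×18 matrix over Z this has rank 6, with invariant factors (1,1,1,1,1,1).

The boundary map ∂_2: C_2 → C_1 sends each 2-simplex [p,q,r] to [q,r] − [p,r] + [p,q]. For instance
  ∂[1,2,7] = [2,7] − [1,7] + [1,2],
  ∂[2,5,6] = [5,6] − [2,6] + [2,5].
This gives a 18×12 integer matrix of rank 12; reducing to Smith normal form yields diagonal entries (1,1,1,1,1,1,1,1,1,1,1,2).

Reading off H_k = ker ∂_k / im ∂_{k+1}:

  H_0: rank C_0 − rank ∂_1 = 7 − 6 = 1, and the invariant factors of ∂_1 are all 1, so H_0 ≅ Z.
  H_1: rank ker ∂_1 − rank ∂_2 = (18 − 6) − 12 = 0, and ∂_2 has invariant factor 2 > 1, so H_1 ≅ Z/2.
  H_2: rank ker ∂_2 − rank ∂_3 = (12 − 12) − 0 = 0, and there is no ∂_3, so H_2 ≅ 0.

H_0 = Z,  H_1 = Z/2,  H_2 = 0.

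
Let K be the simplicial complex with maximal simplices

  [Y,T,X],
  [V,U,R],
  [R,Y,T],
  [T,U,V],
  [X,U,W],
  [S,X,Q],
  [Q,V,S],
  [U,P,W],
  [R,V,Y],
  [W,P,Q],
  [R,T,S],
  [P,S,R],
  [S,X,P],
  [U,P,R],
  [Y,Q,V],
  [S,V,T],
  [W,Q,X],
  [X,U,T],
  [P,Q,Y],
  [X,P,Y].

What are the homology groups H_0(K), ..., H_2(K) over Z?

H_0 = Z,  H_1 = Z ⊕ Z/2,  H_2 = 0.

Order the vertices as P < Q < R < S < T < U < V < W < X < Y. Listing each simplex with vertices in this order, K has dimension 2 with simplices:

  0-simplices (10): P, Q, R, S, T, U, V, W, X, Y
  1-simplices (30): PQ, PR, PS, PU, PW, PX, PY, QS, QV, QW, QX, QY, RS, RT, RU, RV, RY, ST, SV, SX, TU, TV, TX, TY, UV, UW, UX, VY, WX, XY
  2-simplices (20): PQW, PQY, PRS, PRU, PSX, PUW, PXY, QSV, QSX, QVY, QWX, RST, RTY, RUV, RVY, STV, TUV, TUX, TXY, UWX

so the chain groups are C_0 ≅ Z^10, C_1 ≅ Z^30, C_2 ≅ Z^20.

Boundary ∂_1: C_1 → C_0 maps an edge to its endpoints' difference, ∂[p,q] = q − p.
As a 10×30 matrix over Z this has rank 9, with invariant factors (1,1,1,1,1,1,1,1,1).

∂_2: C_2 → C_1 acts by ∂[p,q,r] = [q,r] − [p,r] + [p,q]. For instance
  ∂QSX = SX − QX + QS,
  ∂PSX = SX − PX + PS.
As a 30×20 matrix over Z this has rank 20, with invariant factors (1,1,1,1,1,1,1,1,1,1,1,1,1,1,1,1,1,1,1,2).

Reading off H_k = ker ∂_k / im ∂_{k+1}:

  H_0: rank C_0 − rank ∂_1 = 10 − 9 = 1, and the invariant factors of ∂_1 are all 1, so H_0 ≅ Z.
  H_1: rank ker ∂_1 − rank ∂_2 = (30 − 9) − 20 = 1, and ∂_2 has invariant factor 2 > 1, so H_1 ≅ Z ⊕ Z/2.
  H_2: rank ker ∂_2 − rank ∂_3 = (20 − 20) − 0 = 0, and there is no ∂_3, so H_2 ≅ 0.

As a check, the Euler characteristic is 10 − 30 + 20 = 0, which agrees with 1 − 1 + 0 = 0.
(K is a triangulation of the Klein bottle.)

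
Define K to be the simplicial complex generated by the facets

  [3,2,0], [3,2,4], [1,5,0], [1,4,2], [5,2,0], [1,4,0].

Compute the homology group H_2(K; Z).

H_2 = 0.

Fix the vertex order 0 < 1 < 2 < 3 < 4 < 5 and write every simplex with vertices in increasing order. Then dim K = 2 and the simplices of K are:

  0-simplices (6): [0], [1], [2], [3], [4], [5]
  1-simplices (12): [0,1], [0,2], [0,3], [0,4], [0,5], [1,2], [1,4], [1,5], [2,3], [2,4], [2,5], [3,4]
  2-simplices (6): [0,1,4], [0,1,5], [0,2,3], [0,2,5], [1,2,4], [2,3,4]

Hence C_0 ≅ Z^6, C_1 ≅ Z^12, C_2 ≅ Z^6.

The boundary map ∂_1: C_1 → C_0 sends each edge [p,q] (with p < q) to q − p. For instance
  ∂[1,4] = [4] − [1].
The resulting 6×12 matrix has rank 5, and its Smith normal form has invariant factors (1,1,1,1,1).

Boundary ∂_2: C_2 → C_1 sends each 2-simplex [p,q,r] to [q,r] − [p,r] + [p,q]. For instance
  ∂[0,2,3] = [2,3] − [0,3] + [0,2],
  ∂[0,1,5] = [1,5] − [0,5] + [0,1].
As a 12×6 matrix over Z this has rank 6, with invariant factors (1,1,1,1,1,1).

From H_k ≅ ker(∂_k) / im(∂_{k+1}) we obtain:

  H_2: rank ker ∂_2 − rank ∂_3 = (6 − 6) − 0 = 0, and there is no ∂_3, so H_2 ≅ 0.

(K is a triangulation of the cylinder S^1 x I.)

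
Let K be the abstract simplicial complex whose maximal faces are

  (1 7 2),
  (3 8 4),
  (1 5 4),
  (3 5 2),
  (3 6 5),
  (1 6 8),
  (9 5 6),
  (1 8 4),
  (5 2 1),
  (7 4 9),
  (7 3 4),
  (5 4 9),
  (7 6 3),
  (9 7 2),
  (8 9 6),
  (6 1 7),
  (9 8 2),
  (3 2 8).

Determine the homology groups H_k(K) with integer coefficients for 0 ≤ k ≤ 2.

H_0 ≅ Z,  H_1 ≅ Z^2,  H_2 ≅ Z.

Order the vertices as 1 < 2 < 3 < 4 < 5 < 6 < 7 < 8 < 9. Listing each simplex with vertices in this order, K has dimension 2 with simplices:

  0-simplices (9): [1], [2], [3], [4], [5], [6], [7], [8], [9]
  1-simplices (27): (27 of them)
  2-simplices (18): [1,2,5], [1,2,7], [1,4,5], [1,4,8], [1,6,7], [1,6,8], [2,3,5], [2,3,8], [2,7,9], [2,8,9], [3,4,7], [3,4,8], [3,5,6], [3,6,7], [4,5,9], [4,7,9], [5,6,9], [6,8,9]

giving chain groups C_0 ≅ Z^9, C_1 ≅ Z^27, C_2 ≅ Z^18.

Boundary ∂_1: C_1 → C_0 sends each edge [p,q] (with p < q) to q − p.
The resulting 9×27 matrix has rank 8, and its Smith normal form has invariant factors (1,1,1,1,1,1,1,1).

∂_2: C_2 → C_1 maps a triangle to the signed sum of its edges. For instance
  ∂[3,6,7] = [6,7] − [3,7] + [3,6],
  ∂[4,7,9] = [7,9] − [4,9] + [4,7].
The 27×18 boundary matrix has rank 17 and Smith normal form diag(1,1,1,1,1,1,1,1,1,1,1,1,1,1,1,1,1).

From H_k ≅ ker(∂_k) / im(∂_{k+1}) we obtain:

  H_0: rank C_0 − rank ∂_1 = 9 − 8 = 1, and the invariant factors of ∂_1 are all 1, so H_0 = Z.
  H_1: rank ker ∂_1 − rank ∂_2 = (27 − 8) − 17 = 2, and the invariant factors of ∂_2 are all 1, so H_1 = Z^2.
  H_2: rank ker ∂_2 − rank ∂_3 = (18 − 17) − 0 = 1, and there is no ∂_3, so H_2 = Z.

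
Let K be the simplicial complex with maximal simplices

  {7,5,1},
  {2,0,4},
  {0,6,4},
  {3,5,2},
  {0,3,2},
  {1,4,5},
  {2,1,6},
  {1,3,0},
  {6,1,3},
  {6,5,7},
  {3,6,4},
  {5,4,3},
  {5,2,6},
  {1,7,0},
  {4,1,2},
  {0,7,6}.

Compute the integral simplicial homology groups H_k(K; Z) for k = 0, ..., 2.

H_0 = Z,  H_1 = Z^2,  H_2 = Z.

Take the total order 0 < 1 < 2 < 3 < 4 < 5 < 6 < 7 on the vertex set. Then K (dimension 2) consists of the simplices:

  0-simplices (8): [0], [1], [2], [3], [4], [5], [6], [7]
  1-simplices (24): (24 of them)
  2-simplices (16): [0,1,3], [0,1,7], [0,2,3], [0,2,4], [0,4,6], [0,6,7], [1,2,4], [1,2,6], [1,3,6], [1,4,5], [1,5,7], [2,3,5], [2,5,6], [3,4,5], [3,4,6], [5,6,7]

Hence C_0 ≅ Z^8, C_1 ≅ Z^24, C_2 ≅ Z^16.

The boundary map ∂_1: C_1 → C_0 is given by ∂[p,q] = [q] − [p].
The 8×24 boundary matrix has rank 7 and Smith normal form diag(1,1,1,1,1,1,1).

Boundary ∂_2: C_2 → C_1 acts by ∂[p,q,r] = [q,r] − [p,r] + [p,q]. For instance
  ∂[0,2,4] = [2,4] − [0,4] + [0,2],
  ∂[0,1,3] = [1,3] − [0,3] + [0,1].
As a 24×16 matrix over Z this has rank 15, with invariant factors (1,1,1,1,1,1,1,1,1,1,1,1,1,1,1).

From H_k ≅ ker(∂_k) / im(∂_{k+1}) we obtain:

  H_0: rank C_0 − rank ∂_1 = 8 − 7 = 1, and the invariant factors of ∂_1 are all 1, so H_0 ≅ Z.
  H_1: rank ker ∂_1 − rank ∂_2 = (24 − 7) − 15 = 2, and the invariant factors of ∂_2 are all 1, so H_1 ≅ Z^2.
  H_2: rank ker ∂_2 − rank ∂_3 = (16 − 15) − 0 = 1, and there is no ∂_3, so H_2 ≅ Z.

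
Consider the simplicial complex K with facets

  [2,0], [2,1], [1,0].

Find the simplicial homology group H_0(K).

H_0 = Z.

We work with the vertex ordering 0 < 1 < 2. The simplices of K, each written with vertices in increasing order, are:

  0-simplices (3): [0], [1], [2]
  1-simplices (3): [0,1], [0,2], [1,2]

giving chain groups C_0 ≅ Z^3, C_1 ≅ Z^3.

Boundary ∂_1: C_1 → C_0 maps an edge to its endpoints' difference, ∂[p,q] = q − p. For instance
  ∂[0,1] = [1] − [0].
As a 3×3 matrix over Z this has rank 2, with invariant factors (1,1).

From H_k ≅ ker(∂_k) / im(∂_{k+1}) we obtain:

  H_0: rank C_0 − rank ∂_1 = 3 − 2 = 1, and the invariant factors of ∂_1 are all 1, so H_0 = Z.

(K is a triangulation of the circle S^1.)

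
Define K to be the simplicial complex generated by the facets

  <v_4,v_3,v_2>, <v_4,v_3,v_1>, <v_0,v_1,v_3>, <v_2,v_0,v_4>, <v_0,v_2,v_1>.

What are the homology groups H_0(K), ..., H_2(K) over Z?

H_0 = Z,  H_1 = Z,  H_2 = 0.

Order the vertices as v_0 < v_1 < v_2 < v_3 < v_4. Listing each simplex with vertices in this order, K has dimension 2 with simplices:

  0-simplices (5): [v_0], [v_1], [v_2], [v_3], [v_4]
  1-simplices (10): [v_0,v_1], [v_0,v_2], [v_0,v_3], [v_0,v_4], [v_1,v_2], [v_1,v_3], [v_1,v_4], [v_2,v_3], [v_2,v_4], [v_3,v_4]
  2-simplices (5): [v_0,v_1,v_2], [v_0,v_1,v_3], [v_0,v_2,v_4], [v_1,v_3,v_4], [v_2,v_3,v_4]

giving chain groups C_0 ≅ Z^5, C_1 ≅ Z^10, C_2 ≅ Z^5.

Boundary ∂_1: C_1 → C_0 sends each edge [p,q] (with p < q) to q − p. For instance
  ∂[v_3,v_4] = [v_4] − [v_3].
The resulting 5×10 matrix has rank 4, and its Smith normal form has invariant factors (1,1,1,1).

The boundary map ∂_2: C_2 → C_1 acts by ∂[p,q,r] = [q,r] − [p,r] + [p,q]. For instance
  ∂[v_0,v_1,v_2] = [v_1,v_2] − [v_0,v_2] + [v_0,v_1],
  ∂[v_1,v_3,v_4] = [v_3,v_4] − [v_1,v_4] + [v_1,v_3].
As a 10×5 matrix over Z this has rank 5, with invariant factors (1,1,1,1,1).

Computing H_k = (kernel of ∂_k) / (image of ∂_{k+1}):

  H_0: rank C_0 − rank ∂_1 = 5 − 4 = 1, and the invariant factors of ∂_1 are all 1, so H_0 = Z.
  H_1: rank ker ∂_1 − rank ∂_2 = (10 − 4) − 5 = 1, and the invariant factors of ∂_2 are all 1, so H_1 = Z.
  H_2: rank ker ∂_2 − rank ∂_3 = (5 − 5) − 0 = 0, and there is no ∂_3, so H_2 = 0.

As a check, the Euler characteristic is 5 − 10 + 5 = 0, which agrees with 1 − 1 + 0 = 0.
(K is a triangulation of the Möbius band.)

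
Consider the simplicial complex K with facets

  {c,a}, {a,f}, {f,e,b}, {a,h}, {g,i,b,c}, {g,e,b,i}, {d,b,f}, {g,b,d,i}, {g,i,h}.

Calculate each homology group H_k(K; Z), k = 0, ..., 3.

Fix the vertex order a < b < c < d < e < f < g < h < i and write every simplex with vertices in increasing order. Then dim K = 3 and the simplices of K are:

  0-simplices (9): a, b, c, d, e, f, g, h, i
  1-simplices (20): ac, af, ah, bc, bd, be, bf, bg, bi, cg, ci, df, dg, di, ef, eg, ei, gh, gi, hi
  2-simplices (13): bcg, bci, bdf, bdg, bdi, bef, beg, bei, bgi, cgi, dgi, egi, ghi
  3-simplices (3): bcgi, bdgi, begi

so the chain groups are C_0 ≅ Z^9, C_1 ≅ Z^20, C_2 ≅ Z^13, C_3 ≅ Z^3.

Boundary ∂_1: C_1 → C_0 maps an edge to its endpoints' difference, ∂[p,q] = q − p. For instance
  ∂ah = h − a.
The 9×20 boundary matrix has rank 8 and Smith normal form diag(1,1,1,1,1,1,1,1).

∂_2: C_2 → C_1 maps a triangle to the signed sum of its edges. For instance
  ∂bdg = dg − bg + bd,
  ∂bcg = cg − bg + bc.
This gives a 20×13 integer matrix of rank 10; reducing to Smith normal form yields diagonal entries (1,1,1,1,1,1,1,1,1,1).

The boundary map ∂_3: C_3 → C_2 sends each 3-simplex σ to the alternating sum Σ_i (−1)^i (σ with its i-th vertex removed). For instance
  ∂bdgi = dgi − bgi + bdi − bdg,
  ∂bcgi = cgi − bgi + bci − bcg.
The resulting 13×3 matrix has rank 3, and its Smith normal form has invariant factors (1,1,1).

Computing H_k = (kernel of ∂_k) / (image of ∂_{k+1}):

  H_0: rank C_0 − rank ∂_1 = 9 − 8 = 1, and the invariant factors of ∂_1 are all 1, so H_0 ≅ Z.
  H_1: rank ker ∂_1 − rank ∂_2 = (20 − 8) − 10 = 2, and the invariant factors of ∂_2 are all 1, so H_1 ≅ Z^2.
  H_2: rank ker ∂_2 − rank ∂_3 = (13 − 10) − 3 = 0, and the invariant factors of ∂_3 are all 1, so H_2 ≅ 0.
  H_3: rank ker ∂_3 − rank ∂_4 = (3 − 3) − 0 = 0, and there is no ∂_4, so H_3 ≅ 0.

As a check, the Euler characteristic is 9 − 20 + 13 − 3 = -1, which agrees with 1 − 2 + 0 − 0 = -1.

H_0 ≅ Z,  H_1 ≅ Z^2,  H_2 = 0,  H_3 = 0.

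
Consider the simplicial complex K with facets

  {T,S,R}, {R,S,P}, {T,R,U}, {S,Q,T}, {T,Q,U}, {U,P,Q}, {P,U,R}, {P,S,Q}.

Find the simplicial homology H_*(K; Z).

Fix the vertex order P < Q < R < S < T < U and write every simplex with vertices in increasing order. Then dim K = 2 and the simplices of K are:

  0-simplices (6): P, Q, R, S, T, U
  1-simplices (12): PQ, PR, PS, PU, QS, QT, QU, RS, RT, RU, ST, TU
  2-simplices (8): PQS, PQU, PRS, PRU, QST, QTU, RST, RTU

so the chain groups are C_0 ≅ Z^6, C_1 ≅ Z^12, C_2 ≅ Z^8.

∂_1: C_1 → C_0 maps an edge to its endpoints' difference, ∂[p,q] = q − p.
This gives a 6×12 integer matrix of rank 5; reducing to Smith normal form yields diagonal entries (1,1,1,1,1).

Boundary ∂_2: C_2 → C_1 acts by ∂[p,q,r] = [q,r] − [p,r] + [p,q]. For instance
  ∂PRU = RU − PU + PR,
  ∂PRS = RS − PS + PR.
The 12×8 boundary matrix has rank 7 and Smith normal form diag(1,1,1,1,1,1,1).

Reading off H_k = ker ∂_k / im ∂_{k+1}:

  H_0: rank C_0 − rank ∂_1 = 6 − 5 = 1, and the invariant factors of ∂_1 are all 1, so H_0 ≅ Z.
  H_1: rank ker ∂_1 − rank ∂_2 = (12 − 5) − 7 = 0, and the invariant factors of ∂_2 are all 1, so H_1 ≅ 0.
  H_2: rank ker ∂_2 − rank ∂_3 = (8 − 7) − 0 = 1, and there is no ∂_3, so H_2 ≅ Z.

H_0 ≅ Z,  H_1 = 0,  H_2 ≅ Z.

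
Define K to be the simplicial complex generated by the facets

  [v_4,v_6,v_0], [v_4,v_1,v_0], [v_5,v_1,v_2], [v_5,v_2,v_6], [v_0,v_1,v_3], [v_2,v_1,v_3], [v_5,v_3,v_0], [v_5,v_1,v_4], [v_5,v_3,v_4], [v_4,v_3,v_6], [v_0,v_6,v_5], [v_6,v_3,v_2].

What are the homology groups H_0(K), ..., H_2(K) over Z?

Order the vertices as v_0 < v_1 < v_2 < v_3 < v_4 < v_5 < v_6. Listing each simplex with vertices in this order, K has dimension 2 with simplices:

  0-simplices (7): [v_0], [v_1], [v_2], [v_3], [v_4], [v_5], [v_6]
  1-simplices (18): (18 of them)
  2-simplices (12): (12 of them)

Hence C_0 ≅ Z^7, C_1 ≅ Z^18, C_2 ≅ Z^12.

∂_1: C_1 → C_0 sends each edge [p,q] (with p < q) to q − p. For instance
  ∂[v_1,v_5] = [v_5] − [v_1].
The 7×18 boundary matrix has rank 6 and Smith normal form diag(1,1,1,1,1,1).

∂_2: C_2 → C_1 sends each 2-simplex [p,q,r] to [q,r] − [p,r] + [p,q]. For instance
  ∂[v_2,v_5,v_6] = [v_5,v_6] − [v_2,v_6] + [v_2,v_5],
  ∂[v_1,v_2,v_5] = [v_2,v_5] − [v_1,v_5] + [v_1,v_2].
The resulting 18×12 matrix has rank 12, and its Smith normal form has invariant factors (1,1,1,1,1,1,1,1,1,1,1,2).

Now H_k = ker ∂_k / im ∂_{k+1}, so:

  H_0: rank C_0 − rank ∂_1 = 7 − 6 = 1, and the invariant factors of ∂_1 are all 1, so H_0 = Z.
  H_1: rank ker ∂_1 − rank ∂_2 = (18 − 6) − 12 = 0, and ∂_2 has invariant factor 2 > 1, so H_1 = Z_2.
  H_2: rank ker ∂_2 − rank ∂_3 = (12 − 12) − 0 = 0, and there is no ∂_3, so H_2 = 0.

As a check, the Euler characteristic is 7 − 18 + 12 = 1, which agrees with 1 − 0 + 0 = 1.

H_0 ≅ Z,  H_1 ≅ Z_2,  H_2 = 0.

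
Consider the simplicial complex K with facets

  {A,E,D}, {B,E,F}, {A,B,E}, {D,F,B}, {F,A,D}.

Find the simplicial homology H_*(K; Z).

Order the vertices as A < B < D < E < F. Listing each simplex with vertices in this order, K has dimension 2 with simplices:

  0-simplices (5): A, B, D, E, F
  1-simplices (10): AB, AD, AE, AF, BD, BE, BF, DE, DF, EF
  2-simplices (5): ABE, ADE, ADF, BDF, BEF

Hence C_0 ≅ Z^5, C_1 ≅ Z^10, C_2 ≅ Z^5.

∂_1: C_1 → C_0 sends each edge [p,q] (with p < q) to q − p. For instance
  ∂AE = E − A.
The 5×10 boundary matrix has rank 4 and Smith normal form diag(1,1,1,1).

Boundary ∂_2: C_2 → C_1 acts by ∂[p,q,r] = [q,r] − [p,r] + [p,q]. For instance
  ∂BEF = EF − BF + BE,
  ∂ABE = BE − AE + AB.
The 10×5 boundary matrix has rank 5 and Smith normal form diag(1,1,1,1,1).

Computing H_k = (kernel of ∂_k) / (image of ∂_{k+1}):

  H_0: rank C_0 − rank ∂_1 = 5 − 4 = 1, and the invariant factors of ∂_1 are all 1, so H_0 ≅ Z.
  H_1: rank ker ∂_1 − rank ∂_2 = (10 − 4) − 5 = 1, and the invariant factors of ∂_2 are all 1, so H_1 ≅ Z.
  H_2: rank ker ∂_2 − rank ∂_3 = (5 − 5) − 0 = 0, and there is no ∂_3, so H_2 ≅ 0.

As a check, the Euler characteristic is 5 − 10 + 5 = 0, which agrees with 1 − 1 + 0 = 0.

H_0 ≅ Z,  H_1 ≅ Z,  H_2 = 0.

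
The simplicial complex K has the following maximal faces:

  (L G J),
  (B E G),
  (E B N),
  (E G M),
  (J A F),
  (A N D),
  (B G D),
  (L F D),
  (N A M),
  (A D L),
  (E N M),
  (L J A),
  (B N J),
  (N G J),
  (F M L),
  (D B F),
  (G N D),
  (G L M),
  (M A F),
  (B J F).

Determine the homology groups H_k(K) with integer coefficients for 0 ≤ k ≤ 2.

Fix the vertex order A < B < D < E < F < G < J < L < M < N and write every simplex with vertices in increasing order. Then dim K = 2 and the simplices of K are:

  0-simplices (10): A, B, D, E, F, G, J, L, M, N
  1-simplices (30): AD, AF, AJ, AL, AM, AN, BD, BE, BF, BG, BJ, BN, DF, DG, DL, DN, EG, EM, EN, FJ, FL, FM, GJ, GL, GM, GN, JL, JN, LM, MN
  2-simplices (20): ADL, ADN, AFJ, AFM, AJL, AMN, BDF, BDG, BEG, BEN, BFJ, BJN, DFL, DGN, EGM, EMN, FLM, GJL, GJN, GLM

so the chain groups are C_0 ≅ Z^10, C_1 ≅ Z^30, C_2 ≅ Z^20.

Boundary ∂_1: C_1 → C_0 is given by ∂[p,q] = [q] − [p]. For instance
  ∂AF = F − A.
This gives a 10×30 integer matrix of rank 9; reducing to Smith normal form yields diagonal entries (1,1,1,1,1,1,1,1,1).

Boundary ∂_2: C_2 → C_1 sends each 2-simplex [p,q,r] to [q,r] − [p,r] + [p,q]. For instance
  ∂FLM = LM − FM + FL,
  ∂BDF = DF − BF + BD.
As a 30×20 matrix over Z this has rank 20, with invariant factors (1,1,1,1,1,1,1,1,1,1,1,1,1,1,1,1,1,1,1,2).

Reading off H_k = ker ∂_k / im ∂_{k+1}:

  H_0: rank C_0 − rank ∂_1 = 10 − 9 = 1, and the invariant factors of ∂_1 are all 1, so H_0 = Z.
  H_1: rank ker ∂_1 − rank ∂_2 = (30 − 9) − 20 = 1, and ∂_2 has invariant factor 2 > 1, so H_1 = Z ⊕ Z/2.
  H_2: rank ker ∂_2 − rank ∂_3 = (20 − 20) − 0 = 0, and there is no ∂_3, so H_2 = 0.

As a check, the Euler characteristic is 10 − 30 + 20 = 0, which agrees with 1 − 1 + 0 = 0.
(K is a triangulation of the Klein bottle.)

H_0 = Z,  H_1 = Z ⊕ Z/2,  H_2 = 0.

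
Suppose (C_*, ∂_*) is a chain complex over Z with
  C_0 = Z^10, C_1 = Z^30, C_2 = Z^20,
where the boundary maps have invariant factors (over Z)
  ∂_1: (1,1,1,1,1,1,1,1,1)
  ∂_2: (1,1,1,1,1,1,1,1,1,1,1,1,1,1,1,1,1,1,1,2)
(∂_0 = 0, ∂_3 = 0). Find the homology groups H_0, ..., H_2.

H_0: b_0 = 10 − 0 − 9 = 1; torsion from ∂_1 factors > 1: none. So H_0 ≅ Z.
H_1: b_1 = 30 − 9 − 20 = 1; torsion from ∂_2 factors > 1: [2]. So H_1 ≅ Z ⊕ Z/2.
H_2: b_2 = 20 − 20 − 0 = 0; torsion from ∂_3 factors > 1: none. So H_2 ≅ 0.

H_0 ≅ Z,  H_1 ≅ Z ⊕ Z/2,  H_2 = 0.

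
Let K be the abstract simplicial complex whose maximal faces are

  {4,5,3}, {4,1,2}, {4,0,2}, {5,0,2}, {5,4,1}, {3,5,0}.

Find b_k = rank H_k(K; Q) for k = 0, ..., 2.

We work with the vertex ordering 0 < 1 < 2 < 3 < 4 < 5. The simplices of K, each written with vertices in increasing order, are:

  0-simplices (6): [0], [1], [2], [3], [4], [5]
  1-simplices (12): [0,2], [0,3], [0,4], [0,5], [1,2], [1,4], [1,5], [2,4], [2,5], [3,4], [3,5], [4,5]
  2-simplices (6): [0,2,4], [0,2,5], [0,3,5], [1,2,4], [1,4,5], [3,4,5]

giving chain groups C_0 ≅ Z^6, C_1 ≅ Z^12, C_2 ≅ Z^6.

∂_1: C_1 → C_0 sends each edge [p,q] (with p < q) to q − p.
As a 6×12 matrix over Z this has rank 5, with invariant factors (1,1,1,1,1).

The boundary map ∂_2: C_2 → C_1 acts by ∂[p,q,r] = [q,r] − [p,r] + [p,q]. For instance
  ∂[0,2,5] = [2,5] − [0,5] + [0,2],
  ∂[1,4,5] = [4,5] − [1,5] + [1,4].
The resulting 12×6 matrix has rank 6, and its Smith normal form has invariant factors (1,1,1,1,1,1).

Reading off H_k = ker ∂_k / im ∂_{k+1}:

  H_0: rank C_0 − rank ∂_1 = 6 − 5 = 1, and the invariant factors of ∂_1 are all 1, so H_0 ≅ Z.
  H_1: rank ker ∂_1 − rank ∂_2 = (12 − 5) − 6 = 1, and the invariant factors of ∂_2 are all 1, so H_1 ≅ Z.
  H_2: rank ker ∂_2 − rank ∂_3 = (6 − 6) − 0 = 0, and there is no ∂_3, so H_2 ≅ 0.

As a check, the Euler characteristic is 6 − 12 + 6 = 0, which agrees with 1 − 1 + 0 = 0.

Hence the Betti numbers are b_0 = 1, b_1 = 1, b_2 = 0.

b_0 = 1, b_1 = 1, b_2 = 0.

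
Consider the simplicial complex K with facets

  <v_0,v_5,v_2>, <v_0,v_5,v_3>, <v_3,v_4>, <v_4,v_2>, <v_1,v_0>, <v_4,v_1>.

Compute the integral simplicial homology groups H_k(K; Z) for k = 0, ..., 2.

H_0 ≅ Z,  H_1 ≅ Z^2,  H_2 = 0.

Take the total order v_0 < v_1 < v_2 < v_3 < v_4 < v_5 on the vertex set. Then K (dimension 2) consists of the simplices:

  0-simplices (6): [v_0], [v_1], [v_2], [v_3], [v_4], [v_5]
  1-simplices (9): [v_0,v_1], [v_0,v_2], [v_0,v_3], [v_0,v_5], [v_1,v_4], [v_2,v_4], [v_2,v_5], [v_3,v_4], [v_3,v_5]
  2-simplices (2): [v_0,v_2,v_5], [v_0,v_3,v_5]

so the chain groups are C_0 ≅ Z^6, C_1 ≅ Z^9, C_2 ≅ Z^2.

Boundary ∂_1: C_1 → C_0 is given by ∂[p,q] = [q] − [p]. For instance
  ∂[v_3,v_4] = [v_4] − [v_3].
As a 6×9 matrix over Z this has rank 5, with invariant factors (1,1,1,1,1).

Boundary ∂_2: C_2 → C_1 sends each 2-simplex [p,q,r] to [q,r] − [p,r] + [p,q]. For instance
  ∂[v_0,v_3,v_5] = [v_3,v_5] − [v_0,v_5] + [v_0,v_3],
  ∂[v_0,v_2,v_5] = [v_2,v_5] − [v_0,v_5] + [v_0,v_2].
This gives a 9×2 integer matrix of rank 2; reducing to Smith normal form yields diagonal entries (1,1).

Now H_k = ker ∂_k / im ∂_{k+1}, so:

  H_0: rank C_0 − rank ∂_1 = 6 − 5 = 1, and the invariant factors of ∂_1 are all 1, so H_0 = Z.
  H_1: rank ker ∂_1 − rank ∂_2 = (9 − 5) − 2 = 2, and the invariant factors of ∂_2 are all 1, so H_1 = Z^2.
  H_2: rank ker ∂_2 − rank ∂_3 = (2 − 2) − 0 = 0, and there is no ∂_3, so H_2 = 0.

As a check, the Euler characteristic is 6 − 9 + 2 = -1, which agrees with 1 − 2 + 0 = -1.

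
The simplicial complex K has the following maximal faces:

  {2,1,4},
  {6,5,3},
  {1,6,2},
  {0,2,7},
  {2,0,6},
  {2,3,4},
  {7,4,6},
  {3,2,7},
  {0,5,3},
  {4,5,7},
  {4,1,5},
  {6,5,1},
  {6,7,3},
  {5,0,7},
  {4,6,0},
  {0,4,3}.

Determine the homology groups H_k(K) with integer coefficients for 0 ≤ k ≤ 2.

H_0 = Z,  H_1 = Z^2,  H_2 = Z.

Fix the vertex order 0 < 1 < 2 < 3 < 4 < 5 < 6 < 7 and write every simplex with vertices in increasing order. Then dim K = 2 and the simplices of K are:

  0-simplices (8): [0], [1], [2], [3], [4], [5], [6], [7]
  1-simplices (24): (24 of them)
  2-simplices (16): [0,2,6], [0,2,7], [0,3,4], [0,3,5], [0,4,6], [0,5,7], [1,2,4], [1,2,6], [1,4,5], [1,5,6], [2,3,4], [2,3,7], [3,5,6], [3,6,7], [4,5,7], [4,6,7]

giving chain groups C_0 ≅ Z^8, C_1 ≅ Z^24, C_2 ≅ Z^16.

The boundary map ∂_1: C_1 → C_0 sends each edge [p,q] (with p < q) to q − p. For instance
  ∂[1,2] = [2] − [1].
This gives a 8×24 integer matrix of rank 7; reducing to Smith normal form yields diagonal entries (1,1,1,1,1,1,1).

∂_2: C_2 → C_1 acts by ∂[p,q,r] = [q,r] − [p,r] + [p,q]. For instance
  ∂[4,6,7] = [6,7] − [4,7] + [4,6],
  ∂[2,3,4] = [3,4] − [2,4] + [2,3].
This gives a 24×16 integer matrix of rank 15; reducing to Smith normal form yields diagonal entries (1,1,1,1,1,1,1,1,1,1,1,1,1,1,1).

Computing H_k = (kernel of ∂_k) / (image of ∂_{k+1}):

  H_0: rank C_0 − rank ∂_1 = 8 − 7 = 1, and the invariant factors of ∂_1 are all 1, so H_0 = Z.
  H_1: rank ker ∂_1 − rank ∂_2 = (24 − 7) − 15 = 2, and the invariant factors of ∂_2 are all 1, so H_1 = Z^2.
  H_2: rank ker ∂_2 − rank ∂_3 = (16 − 15) − 0 = 1, and there is no ∂_3, so H_2 = Z.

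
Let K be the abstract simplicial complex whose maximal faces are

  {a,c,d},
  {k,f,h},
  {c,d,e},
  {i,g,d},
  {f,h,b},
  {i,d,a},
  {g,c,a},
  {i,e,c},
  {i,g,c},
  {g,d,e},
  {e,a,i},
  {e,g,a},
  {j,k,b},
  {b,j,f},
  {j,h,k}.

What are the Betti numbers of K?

Take the total order a < b < c < d < e < f < g < h < i < j < k on the vertex set. Then K (dimension 2) consists of the simplices:

  0-simplices (11): a, b, c, d, e, f, g, h, i, j, k
  1-simplices (25): ac, ad, ae, ag, ai, bf, bh, bj, bk, cd, ce, cg, ci, de, dg, di, eg, ei, fh, fj, fk, gi, hj, hk, jk
  2-simplices (15): acd, acg, adi, aeg, aei, bfh, bfj, bjk, cde, cei, cgi, deg, dgi, fhk, hjk

giving chain groups C_0 ≅ Z^11, C_1 ≅ Z^25, C_2 ≅ Z^15.

The boundary map ∂_1: C_1 → C_0 is given by ∂[p,q] = [q] − [p]. For instance
  ∂cd = d − c.
The resulting 11×25 matrix has rank 9, and its Smith normal form has invariant factors (1,1,1,1,1,1,1,1,1).

The boundary map ∂_2: C_2 → C_1 acts by ∂[p,q,r] = [q,r] − [p,r] + [p,q]. For instance
  ∂dgi = gi − di + dg,
  ∂deg = eg − dg + de.
The resulting 25×15 matrix has rank 15, and its Smith normal form has invariant factors (1,1,1,1,1,1,1,1,1,1,1,1,1,1,2).

Computing H_k = (kernel of ∂_k) / (image of ∂_{k+1}):

  H_0: rank C_0 − rank ∂_1 = 11 − 9 = 2, and the invariant factors of ∂_1 are all 1, so H_0 = Z^2.
  H_1: rank ker ∂_1 − rank ∂_2 = (25 − 9) − 15 = 1, and ∂_2 has invariant factor 2 > 1, so H_1 = Z ⊕ Z_2.
  H_2: rank ker ∂_2 − rank ∂_3 = (15 − 15) − 0 = 0, and there is no ∂_3, so H_2 = 0.

As a check, the Euler characteristic is 11 − 25 + 15 = 1, which agrees with 2 − 1 + 0 = 1.

Hence the Betti numbers are b_0 = 2, b_1 = 1, b_2 = 0.

b_0 = 2, b_1 = 1, b_2 = 0.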